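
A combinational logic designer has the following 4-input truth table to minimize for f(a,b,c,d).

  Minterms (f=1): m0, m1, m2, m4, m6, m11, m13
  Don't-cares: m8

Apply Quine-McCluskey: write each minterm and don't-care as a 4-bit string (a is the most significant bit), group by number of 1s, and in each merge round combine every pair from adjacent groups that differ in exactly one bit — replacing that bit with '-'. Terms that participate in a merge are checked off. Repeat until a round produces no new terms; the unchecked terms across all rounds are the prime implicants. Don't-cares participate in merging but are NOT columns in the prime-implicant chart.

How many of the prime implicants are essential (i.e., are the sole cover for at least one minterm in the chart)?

Round 0: 0000✓ 0001✓ 0010✓ 0100✓ 0110✓ 1000✓ 1011 1101
Round 1: -000 0-00✓ 0-10✓ 00-0✓ 000- 01-0✓
Round 2: 0--0
PIs = {-000, 0--0, 000-, 1011, 1101}
Coverage chart:
  m0: -000,0--0,000-
  m1: 000- ←essential
  m2: 0--0 ←essential
  m4: 0--0 ←essential
  m6: 0--0 ←essential
  m11: 1011 ←essential
  m13: 1101 ←essential
Essential: 0--0, 000-, 1011, 1101

4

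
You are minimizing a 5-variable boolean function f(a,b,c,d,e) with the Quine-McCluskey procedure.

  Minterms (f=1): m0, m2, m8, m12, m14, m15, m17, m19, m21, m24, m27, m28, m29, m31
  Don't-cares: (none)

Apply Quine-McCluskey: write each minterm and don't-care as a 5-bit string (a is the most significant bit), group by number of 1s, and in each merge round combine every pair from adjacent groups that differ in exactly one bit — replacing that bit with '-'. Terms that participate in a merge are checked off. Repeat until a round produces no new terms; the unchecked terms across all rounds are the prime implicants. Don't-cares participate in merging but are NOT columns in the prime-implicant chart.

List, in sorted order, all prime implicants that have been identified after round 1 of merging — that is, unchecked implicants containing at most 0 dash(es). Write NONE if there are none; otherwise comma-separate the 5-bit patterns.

[col 0] 00000*, 00010*, 01000*, 01100*, 01110*, 01111*, 10001*, 10011*, 10101*, 11000*, 11011*, 11100*, 11101*, 11111*
[col 1] -1000*, -1100*, -1111, 0-000, 000-0, 01-00*, 011-0, 0111-, 1-011, 1-101, 10-01, 100-1, 11-00*, 11-11, 111-1, 1110-
[col 2] -1-00
Prime implicants: -1-00, -1111, 0-000, 000-0, 011-0, 0111-, 1-011, 1-101, 10-01, 100-1, 11-11, 111-1, 1110-

NONE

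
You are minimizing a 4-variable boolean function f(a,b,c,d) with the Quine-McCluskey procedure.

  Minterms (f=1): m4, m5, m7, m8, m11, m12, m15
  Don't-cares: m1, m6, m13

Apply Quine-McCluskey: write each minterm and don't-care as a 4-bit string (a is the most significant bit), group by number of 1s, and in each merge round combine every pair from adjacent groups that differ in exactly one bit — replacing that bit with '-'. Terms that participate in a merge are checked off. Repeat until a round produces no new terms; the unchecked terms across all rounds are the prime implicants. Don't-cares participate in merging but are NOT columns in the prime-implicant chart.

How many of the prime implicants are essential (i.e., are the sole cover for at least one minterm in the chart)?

2

Round 0: 0001✓ 0100✓ 0101✓ 0110✓ 0111✓ 1000✓ 1011✓ 1100✓ 1101✓ 1111✓
Round 1: -100✓ -101✓ -111✓ 0-01 01-0✓ 01-1✓ 010-✓ 011-✓ 1-00 1-11 11-1✓ 110-✓
Round 2: -1-1 -10- 01--
PIs = {-1-1, -10-, 0-01, 01--, 1-00, 1-11}
Coverage chart:
  m4: -10-,01--
  m5: -1-1,-10-,0-01,01--
  m7: -1-1,01--
  m8: 1-00 ←essential
  m11: 1-11 ←essential
  m12: -10-,1-00
  m15: -1-1,1-11
Essential: 1-00, 1-11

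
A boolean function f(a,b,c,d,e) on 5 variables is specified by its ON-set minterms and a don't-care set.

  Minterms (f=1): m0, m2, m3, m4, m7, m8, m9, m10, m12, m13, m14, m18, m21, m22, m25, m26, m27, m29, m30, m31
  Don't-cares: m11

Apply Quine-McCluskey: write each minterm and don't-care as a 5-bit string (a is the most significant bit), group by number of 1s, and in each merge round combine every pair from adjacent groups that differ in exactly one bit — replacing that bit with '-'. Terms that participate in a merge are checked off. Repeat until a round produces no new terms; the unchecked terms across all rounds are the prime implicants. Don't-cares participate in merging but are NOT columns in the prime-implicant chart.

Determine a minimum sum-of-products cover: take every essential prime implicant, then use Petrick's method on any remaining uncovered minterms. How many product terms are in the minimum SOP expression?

8

Round 0: 00000✓ 00010✓ 00011✓ 00100✓ 00111✓ 01000✓ 01001✓ 01010✓ 01011✓ 01100✓ 01101✓ 01110✓ 10010✓ 10101✓ 10110✓ 11001✓ 11010✓ 11011✓ 11101✓ 11110✓ 11111✓
Round 1: -0010✓ -1001✓ -1010✓ -1011✓ -1101✓ -1110✓ 0-000✓ 0-010✓ 0-011✓ 0-100✓ 00-00✓ 00-11 000-0✓ 0001-✓ 01-00✓ 01-01✓ 01-10✓ 010-0✓ 010-1✓ 0100-✓ 0101-✓ 011-0✓ 0110-✓ 1-010✓ 1-101 1-110✓ 10-10✓ 11-01✓ 11-10✓ 11-11✓ 110-1✓ 1101-✓ 111-1✓ 1111-✓
Round 2: --010 -1-01 -1-10 -10-1 -101- 0--00 0-0-0 0-01- 01--0 01-0- 010-- 1--10 11--1 11-1-
PIs = {--010, -1-01, -1-10, -10-1, -101-, 0--00, 0-0-0, 0-01-, 00-11, 01--0, 01-0-, 010--, 1--10, 1-101, 11--1, 11-1-}
Coverage chart:
  m0: 0--00,0-0-0
  m2: --010,0-0-0,0-01-
  m3: 0-01-,00-11
  m4: 0--00 ←essential
  m7: 00-11 ←essential
  m8: 0--00,0-0-0,01--0,01-0-,010--
  m9: -1-01,-10-1,01-0-,010--
  m10: --010,-1-10,-101-,0-0-0,0-01-,01--0,010--
  m12: 0--00,01--0,01-0-
  m13: -1-01,01-0-
  m14: -1-10,01--0
  m18: --010,1--10
  m21: 1-101 ←essential
  m22: 1--10 ←essential
  m25: -1-01,-10-1,11--1
  m26: --010,-1-10,-101-,1--10,11-1-
  m27: -10-1,-101-,11--1,11-1-
  m29: -1-01,1-101,11--1
  m30: -1-10,1--10,11-1-
  m31: 11--1,11-1-
Essential: 0--00, 00-11, 1--10, 1-101
Petrick residual → --010, -1-01, -1-10, 11--1
Min cover (8 terms): c'de' + bd'e + bde' + a'd'e' + a'b'de + ade' + acd'e + abe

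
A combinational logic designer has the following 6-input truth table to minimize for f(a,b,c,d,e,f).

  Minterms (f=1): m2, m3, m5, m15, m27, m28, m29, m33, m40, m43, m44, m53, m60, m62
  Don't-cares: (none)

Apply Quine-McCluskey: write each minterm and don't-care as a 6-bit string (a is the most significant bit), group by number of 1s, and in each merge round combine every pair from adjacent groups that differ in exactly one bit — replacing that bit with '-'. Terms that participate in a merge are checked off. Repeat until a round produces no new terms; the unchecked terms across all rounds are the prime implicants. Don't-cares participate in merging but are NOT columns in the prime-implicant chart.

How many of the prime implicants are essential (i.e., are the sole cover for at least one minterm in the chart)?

[col 0] 000010*, 000011*, 000101, 001111, 011011, 011100*, 011101*, 100001, 101000*, 101011, 101100*, 110101, 111100*, 111110*
[col 1] -11100, 00001-, 01110-, 1-1100, 101-00, 1111-0
Prime implicants: -11100, 00001-, 000101, 001111, 011011, 01110-, 1-1100, 100001, 101-00, 101011, 110101, 1111-0
PI chart (minterm → PIs covering it):
  2 | 00001-  (sole → essential)
  3 | 00001-  (sole → essential)
  5 | 000101  (sole → essential)
  15 | 001111  (sole → essential)
  27 | 011011  (sole → essential)
  28 | -11100,01110-
  29 | 01110-  (sole → essential)
  33 | 100001  (sole → essential)
  40 | 101-00  (sole → essential)
  43 | 101011  (sole → essential)
  44 | 1-1100,101-00
  53 | 110101  (sole → essential)
  60 | -11100,1-1100,1111-0
  62 | 1111-0  (sole → essential)
Essential prime implicants: 00001-, 000101, 001111, 011011, 01110-, 100001, 101-00, 101011, 110101, 1111-0

10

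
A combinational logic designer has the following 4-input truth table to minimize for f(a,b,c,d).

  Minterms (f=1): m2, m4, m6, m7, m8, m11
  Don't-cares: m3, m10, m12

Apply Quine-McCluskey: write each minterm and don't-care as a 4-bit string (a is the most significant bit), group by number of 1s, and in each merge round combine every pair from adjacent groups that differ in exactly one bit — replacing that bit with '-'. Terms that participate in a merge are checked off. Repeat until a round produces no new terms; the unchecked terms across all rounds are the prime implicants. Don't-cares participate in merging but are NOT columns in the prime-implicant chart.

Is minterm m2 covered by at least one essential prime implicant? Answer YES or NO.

YES

[col 0] 0010*, 0011*, 0100*, 0110*, 0111*, 1000*, 1010*, 1011*, 1100*
[col 1] -010*, -011*, -100, 0-10*, 0-11*, 001-*, 01-0, 011-*, 1-00, 10-0, 101-*
[col 2] -01-, 0-1-
Prime implicants: -01-, -100, 0-1-, 01-0, 1-00, 10-0
PI chart (minterm → PIs covering it):
  2 | -01-,0-1-
  4 | -100,01-0
  6 | 0-1-,01-0
  7 | 0-1-  (sole → essential)
  8 | 1-00,10-0
  11 | -01-  (sole → essential)
Essential prime implicants: -01-, 0-1-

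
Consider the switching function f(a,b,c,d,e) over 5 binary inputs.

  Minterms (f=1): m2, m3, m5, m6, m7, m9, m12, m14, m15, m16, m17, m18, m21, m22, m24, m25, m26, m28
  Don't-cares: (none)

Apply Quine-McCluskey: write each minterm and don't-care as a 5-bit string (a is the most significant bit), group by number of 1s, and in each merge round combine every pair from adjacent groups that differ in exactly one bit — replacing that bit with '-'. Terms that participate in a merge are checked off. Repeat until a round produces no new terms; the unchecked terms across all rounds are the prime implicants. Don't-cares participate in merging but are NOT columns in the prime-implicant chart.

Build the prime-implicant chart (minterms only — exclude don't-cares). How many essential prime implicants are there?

size-2^0 implicants → 00010(✓)  00011(✓)  00101(✓)  00110(✓)  00111(✓)  01001(✓)  01100(✓)  01110(✓)  01111(✓)  10000(✓)  10001(✓)  10010(✓)  10101(✓)  10110(✓)  11000(✓)  11001(✓)  11010(✓)  11100(✓)
size-2^1 implicants → -0010(✓)  -0101  -0110(✓)  -1001  -1100  0-110(✓)  0-111(✓)  00-10(✓)  00-11(✓)  0001-(✓)  001-1  0011-(✓)  011-0  0111-(✓)  1-000(✓)  1-001(✓)  1-010(✓)  10-01  10-10(✓)  100-0(✓)  1000-(✓)  11-00  110-0(✓)  1100-(✓)
size-2^2 implicants → -0-10  0-11-  00-1-  1-0-0  1-00-
Unchecked terms (primes): -0-10, -0101, -1001, -1100, 0-11-, 00-1-, 001-1, 011-0, 1-0-0, 1-00-, 10-01, 11-00
Minterm coverage:
  m2 ⊆ -0-10,00-1-
  m3 ⊆ 00-1- [E]
  m5 ⊆ -0101,001-1
  m6 ⊆ -0-10,0-11-,00-1-
  m7 ⊆ 0-11-,00-1-,001-1
  m9 ⊆ -1001 [E]
  m12 ⊆ -1100,011-0
  m14 ⊆ 0-11-,011-0
  m15 ⊆ 0-11- [E]
  m16 ⊆ 1-0-0,1-00-
  m17 ⊆ 1-00-,10-01
  m18 ⊆ -0-10,1-0-0
  m21 ⊆ -0101,10-01
  m22 ⊆ -0-10 [E]
  m24 ⊆ 1-0-0,1-00-,11-00
  m25 ⊆ -1001,1-00-
  m26 ⊆ 1-0-0 [E]
  m28 ⊆ -1100,11-00
E = {-0-10, -1001, 0-11-, 00-1-, 1-0-0}

5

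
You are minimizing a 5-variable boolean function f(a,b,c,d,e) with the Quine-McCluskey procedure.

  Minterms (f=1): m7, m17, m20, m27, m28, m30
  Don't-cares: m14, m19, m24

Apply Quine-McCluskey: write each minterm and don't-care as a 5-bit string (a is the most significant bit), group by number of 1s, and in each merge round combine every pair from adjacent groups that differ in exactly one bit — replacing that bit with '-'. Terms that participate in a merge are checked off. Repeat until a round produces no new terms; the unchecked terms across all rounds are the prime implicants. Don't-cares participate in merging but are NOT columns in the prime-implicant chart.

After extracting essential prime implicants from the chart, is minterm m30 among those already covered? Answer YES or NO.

NO

size-2^0 implicants → 00111  01110(✓)  10001(✓)  10011(✓)  10100(✓)  11000(✓)  11011(✓)  11100(✓)  11110(✓)
size-2^1 implicants → -1110  1-011  1-100  100-1  11-00  111-0
Unchecked terms (primes): -1110, 00111, 1-011, 1-100, 100-1, 11-00, 111-0
Minterm coverage:
  m7 ⊆ 00111 [E]
  m17 ⊆ 100-1 [E]
  m20 ⊆ 1-100 [E]
  m27 ⊆ 1-011 [E]
  m28 ⊆ 1-100,11-00,111-0
  m30 ⊆ -1110,111-0
E = {00111, 1-011, 1-100, 100-1}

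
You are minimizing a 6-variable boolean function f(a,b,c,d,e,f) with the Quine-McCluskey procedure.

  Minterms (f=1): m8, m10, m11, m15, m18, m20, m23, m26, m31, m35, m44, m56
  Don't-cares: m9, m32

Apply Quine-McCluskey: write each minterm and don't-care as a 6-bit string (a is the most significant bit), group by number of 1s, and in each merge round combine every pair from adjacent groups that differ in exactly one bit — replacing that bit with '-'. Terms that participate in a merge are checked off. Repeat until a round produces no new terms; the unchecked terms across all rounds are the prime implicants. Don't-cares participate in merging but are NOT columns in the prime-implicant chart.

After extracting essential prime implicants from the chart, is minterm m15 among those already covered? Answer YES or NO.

size-2^0 implicants → 001000(✓)  001001(✓)  001010(✓)  001011(✓)  001111(✓)  010010(✓)  010100  010111(✓)  011010(✓)  011111(✓)  100000  100011  101100  111000
size-2^1 implicants → 0-1010  0-1111  001-11  0010-0(✓)  0010-1(✓)  00100-(✓)  00101-(✓)  01-010  01-111
size-2^2 implicants → 0010--
Unchecked terms (primes): 0-1010, 0-1111, 001-11, 0010--, 01-010, 01-111, 010100, 100000, 100011, 101100, 111000
Minterm coverage:
  m8 ⊆ 0010-- [E]
  m10 ⊆ 0-1010,0010--
  m11 ⊆ 001-11,0010--
  m15 ⊆ 0-1111,001-11
  m18 ⊆ 01-010 [E]
  m20 ⊆ 010100 [E]
  m23 ⊆ 01-111 [E]
  m26 ⊆ 0-1010,01-010
  m31 ⊆ 0-1111,01-111
  m35 ⊆ 100011 [E]
  m44 ⊆ 101100 [E]
  m56 ⊆ 111000 [E]
E = {0010--, 01-010, 01-111, 010100, 100011, 101100, 111000}

NO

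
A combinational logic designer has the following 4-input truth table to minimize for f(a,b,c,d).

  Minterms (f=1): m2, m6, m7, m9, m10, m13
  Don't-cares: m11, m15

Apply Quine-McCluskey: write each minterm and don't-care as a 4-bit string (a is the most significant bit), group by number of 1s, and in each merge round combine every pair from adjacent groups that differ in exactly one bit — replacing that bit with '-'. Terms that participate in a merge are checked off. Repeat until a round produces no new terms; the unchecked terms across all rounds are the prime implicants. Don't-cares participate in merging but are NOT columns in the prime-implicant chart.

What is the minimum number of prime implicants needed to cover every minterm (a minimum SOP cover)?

3

[col 0] 0010*, 0110*, 0111*, 1001*, 1010*, 1011*, 1101*, 1111*
[col 1] -010, -111, 0-10, 011-, 1-01*, 1-11*, 10-1*, 101-, 11-1*
[col 2] 1--1
Prime implicants: -010, -111, 0-10, 011-, 1--1, 101-
PI chart (minterm → PIs covering it):
  2 | -010,0-10
  6 | 0-10,011-
  7 | -111,011-
  9 | 1--1  (sole → essential)
  10 | -010,101-
  13 | 1--1  (sole → essential)
Essential prime implicants: 1--1
Petrick residual → -010, 011-
Minimum SOP uses 3 PIs: b'cd' + a'bc + ad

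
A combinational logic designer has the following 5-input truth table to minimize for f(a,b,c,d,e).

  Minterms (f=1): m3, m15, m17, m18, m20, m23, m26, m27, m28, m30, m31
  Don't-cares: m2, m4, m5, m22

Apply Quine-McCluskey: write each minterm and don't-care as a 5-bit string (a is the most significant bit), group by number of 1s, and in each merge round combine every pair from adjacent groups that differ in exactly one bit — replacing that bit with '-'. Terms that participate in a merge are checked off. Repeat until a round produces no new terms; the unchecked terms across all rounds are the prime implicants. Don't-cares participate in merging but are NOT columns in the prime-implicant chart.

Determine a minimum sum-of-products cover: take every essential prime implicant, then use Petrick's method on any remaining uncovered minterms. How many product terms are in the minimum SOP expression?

size-2^0 implicants → 00010(✓)  00011(✓)  00100(✓)  00101(✓)  01111(✓)  10001  10010(✓)  10100(✓)  10110(✓)  10111(✓)  11010(✓)  11011(✓)  11100(✓)  11110(✓)  11111(✓)
size-2^1 implicants → -0010  -0100  -1111  0001-  0010-  1-010(✓)  1-100(✓)  1-110(✓)  1-111(✓)  10-10(✓)  101-0(✓)  1011-(✓)  11-10(✓)  11-11(✓)  1101-(✓)  111-0(✓)  1111-(✓)
size-2^2 implicants → 1--10  1-1-0  1-11-  11-1-
Unchecked terms (primes): -0010, -0100, -1111, 0001-, 0010-, 1--10, 1-1-0, 1-11-, 10001, 11-1-
Minterm coverage:
  m3 ⊆ 0001- [E]
  m15 ⊆ -1111 [E]
  m17 ⊆ 10001 [E]
  m18 ⊆ -0010,1--10
  m20 ⊆ -0100,1-1-0
  m23 ⊆ 1-11- [E]
  m26 ⊆ 1--10,11-1-
  m27 ⊆ 11-1- [E]
  m28 ⊆ 1-1-0 [E]
  m30 ⊆ 1--10,1-1-0,1-11-,11-1-
  m31 ⊆ -1111,1-11-,11-1-
E = {-1111, 0001-, 1-1-0, 1-11-, 10001, 11-1-}
Petrick residual → -0010
Cover = b'c'de' + bcde + a'b'c'd + ace' + acd + ab'c'd'e + abd  |cover|=7

7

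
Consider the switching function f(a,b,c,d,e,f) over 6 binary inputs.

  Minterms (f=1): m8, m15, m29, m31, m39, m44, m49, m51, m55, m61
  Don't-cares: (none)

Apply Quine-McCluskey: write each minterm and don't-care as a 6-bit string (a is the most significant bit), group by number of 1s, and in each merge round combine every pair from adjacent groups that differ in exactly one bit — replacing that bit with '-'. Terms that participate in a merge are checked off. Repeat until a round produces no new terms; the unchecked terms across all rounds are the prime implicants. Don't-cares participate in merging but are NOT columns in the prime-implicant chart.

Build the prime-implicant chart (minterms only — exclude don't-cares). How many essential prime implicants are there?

Round 0: 001000 001111✓ 011101✓ 011111✓ 100111✓ 101100 110001✓ 110011✓ 110111✓ 111101✓
Round 1: -11101 0-1111 0111-1 1-0111 110-11 1100-1
PIs = {-11101, 0-1111, 001000, 0111-1, 1-0111, 101100, 110-11, 1100-1}
Coverage chart:
  m8: 001000 ←essential
  m15: 0-1111 ←essential
  m29: -11101,0111-1
  m31: 0-1111,0111-1
  m39: 1-0111 ←essential
  m44: 101100 ←essential
  m49: 1100-1 ←essential
  m51: 110-11,1100-1
  m55: 1-0111,110-11
  m61: -11101 ←essential
Essential: -11101, 0-1111, 001000, 1-0111, 101100, 1100-1

6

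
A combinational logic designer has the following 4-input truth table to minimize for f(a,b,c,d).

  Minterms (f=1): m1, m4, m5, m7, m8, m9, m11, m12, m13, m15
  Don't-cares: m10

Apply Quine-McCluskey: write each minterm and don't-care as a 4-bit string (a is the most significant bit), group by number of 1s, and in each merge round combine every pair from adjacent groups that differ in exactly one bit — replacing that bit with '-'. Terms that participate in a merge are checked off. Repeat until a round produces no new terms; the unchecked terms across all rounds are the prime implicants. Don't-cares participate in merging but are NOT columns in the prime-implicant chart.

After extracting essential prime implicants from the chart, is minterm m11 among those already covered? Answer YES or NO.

NO

size-2^0 implicants → 0001(✓)  0100(✓)  0101(✓)  0111(✓)  1000(✓)  1001(✓)  1010(✓)  1011(✓)  1100(✓)  1101(✓)  1111(✓)
size-2^1 implicants → -001(✓)  -100(✓)  -101(✓)  -111(✓)  0-01(✓)  01-1(✓)  010-(✓)  1-00(✓)  1-01(✓)  1-11(✓)  10-0(✓)  10-1(✓)  100-(✓)  101-(✓)  11-1(✓)  110-(✓)
size-2^2 implicants → --01  -1-1  -10-  1--1  1-0-  10--
Unchecked terms (primes): --01, -1-1, -10-, 1--1, 1-0-, 10--
Minterm coverage:
  m1 ⊆ --01 [E]
  m4 ⊆ -10- [E]
  m5 ⊆ --01,-1-1,-10-
  m7 ⊆ -1-1 [E]
  m8 ⊆ 1-0-,10--
  m9 ⊆ --01,1--1,1-0-,10--
  m11 ⊆ 1--1,10--
  m12 ⊆ -10-,1-0-
  m13 ⊆ --01,-1-1,-10-,1--1,1-0-
  m15 ⊆ -1-1,1--1
E = {--01, -1-1, -10-}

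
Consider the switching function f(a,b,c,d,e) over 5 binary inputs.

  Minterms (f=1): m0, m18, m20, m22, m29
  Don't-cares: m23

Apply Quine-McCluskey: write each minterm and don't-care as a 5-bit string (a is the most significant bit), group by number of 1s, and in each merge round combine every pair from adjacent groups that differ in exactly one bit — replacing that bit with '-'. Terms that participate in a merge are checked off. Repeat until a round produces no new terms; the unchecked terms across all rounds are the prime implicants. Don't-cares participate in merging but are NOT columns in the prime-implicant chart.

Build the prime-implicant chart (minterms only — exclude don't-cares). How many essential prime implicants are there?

size-2^0 implicants → 00000  10010(✓)  10100(✓)  10110(✓)  10111(✓)  11101
size-2^1 implicants → 10-10  101-0  1011-
Unchecked terms (primes): 00000, 10-10, 101-0, 1011-, 11101
Minterm coverage:
  m0 ⊆ 00000 [E]
  m18 ⊆ 10-10 [E]
  m20 ⊆ 101-0 [E]
  m22 ⊆ 10-10,101-0,1011-
  m29 ⊆ 11101 [E]
E = {00000, 10-10, 101-0, 11101}

4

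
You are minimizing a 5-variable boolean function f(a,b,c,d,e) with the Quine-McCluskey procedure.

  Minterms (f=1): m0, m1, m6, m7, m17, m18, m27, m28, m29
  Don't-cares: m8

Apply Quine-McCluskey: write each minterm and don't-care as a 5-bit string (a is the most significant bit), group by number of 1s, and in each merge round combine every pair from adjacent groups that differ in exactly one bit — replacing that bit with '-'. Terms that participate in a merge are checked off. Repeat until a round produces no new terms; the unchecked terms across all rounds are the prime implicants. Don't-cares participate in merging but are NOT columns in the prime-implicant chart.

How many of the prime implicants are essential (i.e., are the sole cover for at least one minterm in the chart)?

5

[col 0] 00000*, 00001*, 00110*, 00111*, 01000*, 10001*, 10010, 11011, 11100*, 11101*
[col 1] -0001, 0-000, 0000-, 0011-, 1110-
Prime implicants: -0001, 0-000, 0000-, 0011-, 10010, 11011, 1110-
PI chart (minterm → PIs covering it):
  0 | 0-000,0000-
  1 | -0001,0000-
  6 | 0011-  (sole → essential)
  7 | 0011-  (sole → essential)
  17 | -0001  (sole → essential)
  18 | 10010  (sole → essential)
  27 | 11011  (sole → essential)
  28 | 1110-  (sole → essential)
  29 | 1110-  (sole → essential)
Essential prime implicants: -0001, 0011-, 10010, 11011, 1110-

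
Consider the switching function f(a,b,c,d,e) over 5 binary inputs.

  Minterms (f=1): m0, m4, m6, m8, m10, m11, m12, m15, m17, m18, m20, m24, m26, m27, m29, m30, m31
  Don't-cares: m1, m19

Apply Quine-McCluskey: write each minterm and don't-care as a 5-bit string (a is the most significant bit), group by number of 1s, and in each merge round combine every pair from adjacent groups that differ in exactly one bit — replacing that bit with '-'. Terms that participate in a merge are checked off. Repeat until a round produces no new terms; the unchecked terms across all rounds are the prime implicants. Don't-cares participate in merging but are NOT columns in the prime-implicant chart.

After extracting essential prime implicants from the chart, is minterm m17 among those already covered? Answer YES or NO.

NO

size-2^0 implicants → 00000(✓)  00001(✓)  00100(✓)  00110(✓)  01000(✓)  01010(✓)  01011(✓)  01100(✓)  01111(✓)  10001(✓)  10010(✓)  10011(✓)  10100(✓)  11000(✓)  11010(✓)  11011(✓)  11101(✓)  11110(✓)  11111(✓)
size-2^1 implicants → -0001  -0100  -1000(✓)  -1010(✓)  -1011(✓)  -1111(✓)  0-000(✓)  0-100(✓)  00-00(✓)  0000-  001-0  01-00(✓)  01-11(✓)  010-0(✓)  0101-(✓)  1-010(✓)  1-011(✓)  100-1  1001-(✓)  11-10(✓)  11-11(✓)  110-0(✓)  1101-(✓)  111-1  1111-(✓)
size-2^2 implicants → -1-11  -10-0  -101-  0--00  1-01-  11-1-
Unchecked terms (primes): -0001, -0100, -1-11, -10-0, -101-, 0--00, 0000-, 001-0, 1-01-, 100-1, 11-1-, 111-1
Minterm coverage:
  m0 ⊆ 0--00,0000-
  m4 ⊆ -0100,0--00,001-0
  m6 ⊆ 001-0 [E]
  m8 ⊆ -10-0,0--00
  m10 ⊆ -10-0,-101-
  m11 ⊆ -1-11,-101-
  m12 ⊆ 0--00 [E]
  m15 ⊆ -1-11 [E]
  m17 ⊆ -0001,100-1
  m18 ⊆ 1-01- [E]
  m20 ⊆ -0100 [E]
  m24 ⊆ -10-0 [E]
  m26 ⊆ -10-0,-101-,1-01-,11-1-
  m27 ⊆ -1-11,-101-,1-01-,11-1-
  m29 ⊆ 111-1 [E]
  m30 ⊆ 11-1- [E]
  m31 ⊆ -1-11,11-1-,111-1
E = {-0100, -1-11, -10-0, 0--00, 001-0, 1-01-, 11-1-, 111-1}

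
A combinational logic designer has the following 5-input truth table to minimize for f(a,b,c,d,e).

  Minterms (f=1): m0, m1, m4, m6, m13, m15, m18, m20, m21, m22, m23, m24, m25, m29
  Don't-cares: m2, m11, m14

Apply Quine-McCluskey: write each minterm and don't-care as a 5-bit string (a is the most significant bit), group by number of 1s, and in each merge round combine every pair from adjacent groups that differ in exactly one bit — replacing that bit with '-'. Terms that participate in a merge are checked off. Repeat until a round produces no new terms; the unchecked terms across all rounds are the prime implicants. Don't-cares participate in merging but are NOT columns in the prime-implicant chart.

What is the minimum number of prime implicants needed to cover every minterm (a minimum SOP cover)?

size-2^0 implicants → 00000(✓)  00001(✓)  00010(✓)  00100(✓)  00110(✓)  01011(✓)  01101(✓)  01110(✓)  01111(✓)  10010(✓)  10100(✓)  10101(✓)  10110(✓)  10111(✓)  11000(✓)  11001(✓)  11101(✓)
size-2^1 implicants → -0010(✓)  -0100(✓)  -0110(✓)  -1101  0-110  00-00(✓)  00-10(✓)  000-0(✓)  0000-  001-0(✓)  01-11  011-1  0111-  1-101  10-10(✓)  101-0(✓)  101-1(✓)  1010-(✓)  1011-(✓)  11-01  1100-
size-2^2 implicants → -0-10  -01-0  00--0  101--
Unchecked terms (primes): -0-10, -01-0, -1101, 0-110, 00--0, 0000-, 01-11, 011-1, 0111-, 1-101, 101--, 11-01, 1100-
Minterm coverage:
  m0 ⊆ 00--0,0000-
  m1 ⊆ 0000- [E]
  m4 ⊆ -01-0,00--0
  m6 ⊆ -0-10,-01-0,0-110,00--0
  m13 ⊆ -1101,011-1
  m15 ⊆ 01-11,011-1,0111-
  m18 ⊆ -0-10 [E]
  m20 ⊆ -01-0,101--
  m21 ⊆ 1-101,101--
  m22 ⊆ -0-10,-01-0,101--
  m23 ⊆ 101-- [E]
  m24 ⊆ 1100- [E]
  m25 ⊆ 11-01,1100-
  m29 ⊆ -1101,1-101,11-01
E = {-0-10, 0000-, 101--, 1100-}
Petrick residual → -01-0, -1101, 01-11
Cover = b'de' + b'ce' + bcd'e + a'b'c'd' + a'bde + ab'c + abc'd'  |cover|=7

7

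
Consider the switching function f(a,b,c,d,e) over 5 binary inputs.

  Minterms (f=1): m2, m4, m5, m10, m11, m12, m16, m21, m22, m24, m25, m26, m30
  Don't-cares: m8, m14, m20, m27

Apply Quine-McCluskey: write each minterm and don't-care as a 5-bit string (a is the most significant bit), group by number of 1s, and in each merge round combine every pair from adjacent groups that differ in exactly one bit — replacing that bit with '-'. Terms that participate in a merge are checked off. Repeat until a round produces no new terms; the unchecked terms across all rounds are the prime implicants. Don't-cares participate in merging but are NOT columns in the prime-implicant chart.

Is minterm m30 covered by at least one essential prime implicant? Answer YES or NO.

NO

size-2^0 implicants → 00010(✓)  00100(✓)  00101(✓)  01000(✓)  01010(✓)  01011(✓)  01100(✓)  01110(✓)  10000(✓)  10100(✓)  10101(✓)  10110(✓)  11000(✓)  11001(✓)  11010(✓)  11011(✓)  11110(✓)
size-2^1 implicants → -0100(✓)  -0101(✓)  -1000(✓)  -1010(✓)  -1011(✓)  -1110(✓)  0-010  0-100  0010-(✓)  01-00(✓)  01-10(✓)  010-0(✓)  0101-(✓)  011-0(✓)  1-000  1-110  10-00  101-0  1010-(✓)  11-10(✓)  110-0(✓)  110-1(✓)  1100-(✓)  1101-(✓)
size-2^2 implicants → -010-  -1-10  -10-0  -101-  01--0  110--
Unchecked terms (primes): -010-, -1-10, -10-0, -101-, 0-010, 0-100, 01--0, 1-000, 1-110, 10-00, 101-0, 110--
Minterm coverage:
  m2 ⊆ 0-010 [E]
  m4 ⊆ -010-,0-100
  m5 ⊆ -010- [E]
  m10 ⊆ -1-10,-10-0,-101-,0-010,01--0
  m11 ⊆ -101- [E]
  m12 ⊆ 0-100,01--0
  m16 ⊆ 1-000,10-00
  m21 ⊆ -010- [E]
  m22 ⊆ 1-110,101-0
  m24 ⊆ -10-0,1-000,110--
  m25 ⊆ 110-- [E]
  m26 ⊆ -1-10,-10-0,-101-,110--
  m30 ⊆ -1-10,1-110
E = {-010-, -101-, 0-010, 110--}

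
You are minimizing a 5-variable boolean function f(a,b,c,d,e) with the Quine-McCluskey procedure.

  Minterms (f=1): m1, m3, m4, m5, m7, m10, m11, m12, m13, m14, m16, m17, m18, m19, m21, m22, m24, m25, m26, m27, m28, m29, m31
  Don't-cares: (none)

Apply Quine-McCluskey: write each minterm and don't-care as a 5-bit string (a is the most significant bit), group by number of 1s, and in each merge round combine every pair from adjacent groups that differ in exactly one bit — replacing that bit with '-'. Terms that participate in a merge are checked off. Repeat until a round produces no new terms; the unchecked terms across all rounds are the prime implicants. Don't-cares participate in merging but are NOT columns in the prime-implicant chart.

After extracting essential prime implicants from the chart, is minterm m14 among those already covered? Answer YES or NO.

NO

Round 0: 00001✓ 00011✓ 00100✓ 00101✓ 00111✓ 01010✓ 01011✓ 01100✓ 01101✓ 01110✓ 10000✓ 10001✓ 10010✓ 10011✓ 10101✓ 10110✓ 11000✓ 11001✓ 11010✓ 11011✓ 11100✓ 11101✓ 11111✓
Round 1: -0001✓ -0011✓ -0101✓ -1010✓ -1011✓ -1100✓ -1101✓ 0-011✓ 0-100✓ 0-101✓ 00-01✓ 00-11✓ 000-1✓ 001-1✓ 0010-✓ 01-10 0101-✓ 011-0 0110-✓ 1-000✓ 1-001✓ 1-010✓ 1-011✓ 1-101✓ 10-01✓ 10-10 100-0✓ 100-1✓ 1000-✓ 1001-✓ 11-00✓ 11-01✓ 11-11✓ 110-0✓ 110-1✓ 1100-✓ 1101-✓ 111-1✓ 1110-✓
Round 2: --011 --101 -0-01 -00-1 -101- -110- 0-10- 00--1 1--01 1-0-0✓ 1-0-1✓ 1-00-✓ 1-01-✓ 100--✓ 11--1 11-0- 110--✓
Round 3: 1-0--
PIs = {--011, --101, -0-01, -00-1, -101-, -110-, 0-10-, 00--1, 01-10, 011-0, 1--01, 1-0--, 10-10, 11--1, 11-0-}
Coverage chart:
  m1: -0-01,-00-1,00--1
  m3: --011,-00-1,00--1
  m4: 0-10- ←essential
  m5: --101,-0-01,0-10-,00--1
  m7: 00--1 ←essential
  m10: -101-,01-10
  m11: --011,-101-
  m12: -110-,0-10-,011-0
  m13: --101,-110-,0-10-
  m14: 01-10,011-0
  m16: 1-0-- ←essential
  m17: -0-01,-00-1,1--01,1-0--
  m18: 1-0--,10-10
  m19: --011,-00-1,1-0--
  m21: --101,-0-01,1--01
  m22: 10-10 ←essential
  m24: 1-0--,11-0-
  m25: 1--01,1-0--,11--1,11-0-
  m26: -101-,1-0--
  m27: --011,-101-,1-0--,11--1
  m28: -110-,11-0-
  m29: --101,-110-,1--01,11--1,11-0-
  m31: 11--1 ←essential
Essential: 0-10-, 00--1, 1-0--, 10-10, 11--1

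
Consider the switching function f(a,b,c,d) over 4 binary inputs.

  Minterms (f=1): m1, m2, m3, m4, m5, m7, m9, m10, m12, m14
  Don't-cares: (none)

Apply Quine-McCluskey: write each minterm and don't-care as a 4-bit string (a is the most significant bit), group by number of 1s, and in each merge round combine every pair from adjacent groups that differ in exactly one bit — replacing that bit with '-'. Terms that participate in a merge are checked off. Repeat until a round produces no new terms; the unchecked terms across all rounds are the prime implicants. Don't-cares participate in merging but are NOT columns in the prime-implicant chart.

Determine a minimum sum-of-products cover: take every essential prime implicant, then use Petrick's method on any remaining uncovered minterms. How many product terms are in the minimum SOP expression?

5

size-2^0 implicants → 0001(✓)  0010(✓)  0011(✓)  0100(✓)  0101(✓)  0111(✓)  1001(✓)  1010(✓)  1100(✓)  1110(✓)
size-2^1 implicants → -001  -010  -100  0-01(✓)  0-11(✓)  00-1(✓)  001-  01-1(✓)  010-  1-10  11-0
size-2^2 implicants → 0--1
Unchecked terms (primes): -001, -010, -100, 0--1, 001-, 010-, 1-10, 11-0
Minterm coverage:
  m1 ⊆ -001,0--1
  m2 ⊆ -010,001-
  m3 ⊆ 0--1,001-
  m4 ⊆ -100,010-
  m5 ⊆ 0--1,010-
  m7 ⊆ 0--1 [E]
  m9 ⊆ -001 [E]
  m10 ⊆ -010,1-10
  m12 ⊆ -100,11-0
  m14 ⊆ 1-10,11-0
E = {-001, 0--1}
Petrick residual → -010, -100, 1-10
Cover = b'c'd + b'cd' + bc'd' + a'd + acd'  |cover|=5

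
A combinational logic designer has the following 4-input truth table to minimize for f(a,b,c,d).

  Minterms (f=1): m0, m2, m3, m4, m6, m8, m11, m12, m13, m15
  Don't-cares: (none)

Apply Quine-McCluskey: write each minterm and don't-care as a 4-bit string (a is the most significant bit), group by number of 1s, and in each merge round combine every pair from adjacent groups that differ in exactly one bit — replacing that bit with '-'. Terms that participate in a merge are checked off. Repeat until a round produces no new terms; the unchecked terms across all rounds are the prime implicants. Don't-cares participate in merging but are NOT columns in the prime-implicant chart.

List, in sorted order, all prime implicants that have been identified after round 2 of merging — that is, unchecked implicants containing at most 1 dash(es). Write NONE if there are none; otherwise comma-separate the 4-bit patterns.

-011, 001-, 1-11, 11-1, 110-

[col 0] 0000*, 0010*, 0011*, 0100*, 0110*, 1000*, 1011*, 1100*, 1101*, 1111*
[col 1] -000*, -011, -100*, 0-00*, 0-10*, 00-0*, 001-, 01-0*, 1-00*, 1-11, 11-1, 110-
[col 2] --00, 0--0
Prime implicants: --00, -011, 0--0, 001-, 1-11, 11-1, 110-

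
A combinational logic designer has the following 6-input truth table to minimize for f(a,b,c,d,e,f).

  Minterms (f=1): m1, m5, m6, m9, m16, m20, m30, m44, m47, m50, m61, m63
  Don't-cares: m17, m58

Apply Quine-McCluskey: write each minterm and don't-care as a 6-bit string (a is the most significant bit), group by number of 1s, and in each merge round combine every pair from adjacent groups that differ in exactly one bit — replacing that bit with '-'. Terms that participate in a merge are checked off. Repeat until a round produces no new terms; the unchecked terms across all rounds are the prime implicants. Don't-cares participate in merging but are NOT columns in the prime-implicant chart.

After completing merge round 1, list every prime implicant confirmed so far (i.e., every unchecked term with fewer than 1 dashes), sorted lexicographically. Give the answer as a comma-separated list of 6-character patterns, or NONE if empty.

000110, 011110, 101100

[col 0] 000001*, 000101*, 000110, 001001*, 010000*, 010001*, 010100*, 011110, 101100, 101111*, 110010*, 111010*, 111101*, 111111*
[col 1] 0-0001, 00-001, 000-01, 010-00, 01000-, 1-1111, 11-010, 1111-1
Prime implicants: 0-0001, 00-001, 000-01, 000110, 010-00, 01000-, 011110, 1-1111, 101100, 11-010, 1111-1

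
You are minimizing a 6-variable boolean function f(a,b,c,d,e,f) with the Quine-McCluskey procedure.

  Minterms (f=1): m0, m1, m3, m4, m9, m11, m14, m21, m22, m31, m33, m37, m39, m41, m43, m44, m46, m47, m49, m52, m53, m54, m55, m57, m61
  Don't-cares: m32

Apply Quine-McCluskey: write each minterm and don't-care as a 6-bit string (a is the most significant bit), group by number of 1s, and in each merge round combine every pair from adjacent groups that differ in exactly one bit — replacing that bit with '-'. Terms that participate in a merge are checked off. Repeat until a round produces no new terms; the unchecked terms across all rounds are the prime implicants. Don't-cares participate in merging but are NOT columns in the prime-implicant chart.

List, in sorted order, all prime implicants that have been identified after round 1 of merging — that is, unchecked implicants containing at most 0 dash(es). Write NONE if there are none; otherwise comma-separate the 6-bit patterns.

[col 0] 000000*, 000001*, 000011*, 000100*, 001001*, 001011*, 001110*, 010101*, 010110*, 011111, 100000*, 100001*, 100101*, 100111*, 101001*, 101011*, 101100*, 101110*, 101111*, 110001*, 110100*, 110101*, 110110*, 110111*, 111001*, 111101*
[col 1] -00000*, -00001*, -01001*, -01011*, -01110, -10101, -10110, 00-001*, 00-011*, 000-00, 0000-1*, 00000-*, 0010-1*, 1-0001*, 1-0101*, 1-0111*, 1-1001*, 10-001*, 10-111, 100-01*, 10000-*, 1001-1*, 101-11, 1010-1*, 1011-0, 10111-, 11-001*, 11-101*, 110-01*, 1101-0*, 1101-1*, 11010-*, 11011-*, 111-01*
[col 2] -0-001, -0000-, -010-1, 00-0-1, 1--001, 1-0-01, 1-01-1, 11--01, 1101--
Prime implicants: -0-001, -0000-, -010-1, -01110, -10101, -10110, 00-0-1, 000-00, 011111, 1--001, 1-0-01, 1-01-1, 10-111, 101-11, 1011-0, 10111-, 11--01, 1101--

011111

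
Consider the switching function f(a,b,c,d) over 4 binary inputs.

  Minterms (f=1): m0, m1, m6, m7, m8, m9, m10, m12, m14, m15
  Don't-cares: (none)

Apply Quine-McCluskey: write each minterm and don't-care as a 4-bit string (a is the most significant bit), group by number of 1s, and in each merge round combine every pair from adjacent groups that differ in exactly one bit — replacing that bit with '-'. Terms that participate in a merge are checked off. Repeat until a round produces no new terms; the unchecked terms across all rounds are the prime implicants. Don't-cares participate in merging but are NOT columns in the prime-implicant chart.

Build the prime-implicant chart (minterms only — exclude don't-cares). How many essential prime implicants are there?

3

size-2^0 implicants → 0000(✓)  0001(✓)  0110(✓)  0111(✓)  1000(✓)  1001(✓)  1010(✓)  1100(✓)  1110(✓)  1111(✓)
size-2^1 implicants → -000(✓)  -001(✓)  -110(✓)  -111(✓)  000-(✓)  011-(✓)  1-00(✓)  1-10(✓)  10-0(✓)  100-(✓)  11-0(✓)  111-(✓)
size-2^2 implicants → -00-  -11-  1--0
Unchecked terms (primes): -00-, -11-, 1--0
Minterm coverage:
  m0 ⊆ -00- [E]
  m1 ⊆ -00- [E]
  m6 ⊆ -11- [E]
  m7 ⊆ -11- [E]
  m8 ⊆ -00-,1--0
  m9 ⊆ -00- [E]
  m10 ⊆ 1--0 [E]
  m12 ⊆ 1--0 [E]
  m14 ⊆ -11-,1--0
  m15 ⊆ -11- [E]
E = {-00-, -11-, 1--0}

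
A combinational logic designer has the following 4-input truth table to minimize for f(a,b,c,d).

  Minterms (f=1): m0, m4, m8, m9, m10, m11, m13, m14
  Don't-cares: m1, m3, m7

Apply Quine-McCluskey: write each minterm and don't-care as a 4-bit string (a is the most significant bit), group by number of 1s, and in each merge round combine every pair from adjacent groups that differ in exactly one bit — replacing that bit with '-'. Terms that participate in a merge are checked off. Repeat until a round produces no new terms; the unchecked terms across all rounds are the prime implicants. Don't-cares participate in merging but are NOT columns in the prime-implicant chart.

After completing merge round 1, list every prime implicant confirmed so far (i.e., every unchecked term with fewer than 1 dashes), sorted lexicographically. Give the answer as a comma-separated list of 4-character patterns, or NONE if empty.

NONE

size-2^0 implicants → 0000(✓)  0001(✓)  0011(✓)  0100(✓)  0111(✓)  1000(✓)  1001(✓)  1010(✓)  1011(✓)  1101(✓)  1110(✓)
size-2^1 implicants → -000(✓)  -001(✓)  -011(✓)  0-00  0-11  00-1(✓)  000-(✓)  1-01  1-10  10-0(✓)  10-1(✓)  100-(✓)  101-(✓)
size-2^2 implicants → -0-1  -00-  10--
Unchecked terms (primes): -0-1, -00-, 0-00, 0-11, 1-01, 1-10, 10--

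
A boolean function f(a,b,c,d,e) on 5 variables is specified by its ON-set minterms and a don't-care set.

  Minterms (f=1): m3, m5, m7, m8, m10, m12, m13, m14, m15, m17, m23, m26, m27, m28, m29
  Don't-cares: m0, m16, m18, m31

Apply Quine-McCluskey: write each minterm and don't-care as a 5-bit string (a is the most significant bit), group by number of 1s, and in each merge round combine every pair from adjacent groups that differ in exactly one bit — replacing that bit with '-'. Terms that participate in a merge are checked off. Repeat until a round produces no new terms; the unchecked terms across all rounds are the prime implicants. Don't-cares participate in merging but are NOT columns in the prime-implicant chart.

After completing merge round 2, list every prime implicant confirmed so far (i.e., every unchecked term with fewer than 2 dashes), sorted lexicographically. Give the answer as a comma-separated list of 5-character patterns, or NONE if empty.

-0000, -1010, 0-000, 00-11, 1-010, 100-0, 1000-, 11-11, 1101-

Round 0: 00000✓ 00011✓ 00101✓ 00111✓ 01000✓ 01010✓ 01100✓ 01101✓ 01110✓ 01111✓ 10000✓ 10001✓ 10010✓ 10111✓ 11010✓ 11011✓ 11100✓ 11101✓ 11111✓
Round 1: -0000 -0111✓ -1010 -1100✓ -1101✓ -1111✓ 0-000 0-101✓ 0-111✓ 00-11 001-1✓ 01-00✓ 01-10✓ 010-0✓ 011-0✓ 011-1✓ 0110-✓ 0111-✓ 1-010 1-111✓ 100-0 1000- 11-11 1101- 111-1✓ 1110-✓
Round 2: --111 -11-1 -110- 0-1-1 01--0 011--
PIs = {--111, -0000, -1010, -11-1, -110-, 0-000, 0-1-1, 00-11, 01--0, 011--, 1-010, 100-0, 1000-, 11-11, 1101-}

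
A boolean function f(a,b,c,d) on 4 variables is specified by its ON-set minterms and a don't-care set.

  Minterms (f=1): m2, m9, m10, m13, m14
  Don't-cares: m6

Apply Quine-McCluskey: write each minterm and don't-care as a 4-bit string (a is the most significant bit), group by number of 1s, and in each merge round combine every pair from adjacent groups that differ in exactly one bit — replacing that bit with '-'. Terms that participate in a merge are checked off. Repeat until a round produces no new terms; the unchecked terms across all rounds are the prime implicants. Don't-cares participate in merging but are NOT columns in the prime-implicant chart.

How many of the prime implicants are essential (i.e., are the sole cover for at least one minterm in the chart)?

2

size-2^0 implicants → 0010(✓)  0110(✓)  1001(✓)  1010(✓)  1101(✓)  1110(✓)
size-2^1 implicants → -010(✓)  -110(✓)  0-10(✓)  1-01  1-10(✓)
size-2^2 implicants → --10
Unchecked terms (primes): --10, 1-01
Minterm coverage:
  m2 ⊆ --10 [E]
  m9 ⊆ 1-01 [E]
  m10 ⊆ --10 [E]
  m13 ⊆ 1-01 [E]
  m14 ⊆ --10 [E]
E = {--10, 1-01}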